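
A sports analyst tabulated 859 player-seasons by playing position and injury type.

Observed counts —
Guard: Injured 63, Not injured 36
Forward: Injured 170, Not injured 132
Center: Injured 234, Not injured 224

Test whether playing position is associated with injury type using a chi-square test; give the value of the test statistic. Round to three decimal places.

5.860

Row totals: 99, 302, 458. Column totals: 467, 392. Grand total N = 859.
Expected counts (row total × column total / N):
  Guard, Injured: 99×467/859 = 53.8219
  Guard, Not injured: 99×392/859 = 45.1781
  Forward, Injured: 302×467/859 = 164.1839
  Forward, Not injured: 302×392/859 = 137.8161
  Center, Injured: 458×467/859 = 248.9942
  Center, Not injured: 458×392/859 = 209.0058
Contributions (O − E)²/E:
  (63 − 53.8219)²/53.8219 = 1.5651
  (36 − 45.1781)²/45.1781 = 1.8646
  (170 − 164.1839)²/164.1839 = 0.2060
  (132 − 137.8161)²/137.8161 = 0.2455
  (234 − 248.9942)²/248.9942 = 0.9029
  (224 − 209.0058)²/209.0058 = 1.0757
χ² = 1.5651 + 1.8646 + 0.2060 + 0.2455 + 0.9029 + 1.0757 = 5.860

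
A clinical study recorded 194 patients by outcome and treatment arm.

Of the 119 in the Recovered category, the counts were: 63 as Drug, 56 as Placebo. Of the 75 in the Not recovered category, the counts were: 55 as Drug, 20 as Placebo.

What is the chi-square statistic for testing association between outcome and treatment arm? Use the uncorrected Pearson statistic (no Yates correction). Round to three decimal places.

Row totals: 119, 75. Column totals: 118, 76. Grand total N = 194.
Expected counts (row total × column total / N):
  Recovered, Drug: 119×118/194 = 72.3814
  Recovered, Placebo: 119×76/194 = 46.6186
  Not recovered, Drug: 75×118/194 = 45.6186
  Not recovered, Placebo: 75×76/194 = 29.3814
Contributions (O − E)²/E:
  (63 − 72.3814)²/72.3814 = 1.2159
  (56 − 46.6186)²/46.6186 = 1.8879
  (55 − 45.6186)²/45.6186 = 1.9293
  (20 − 29.3814)²/29.3814 = 2.9955
χ² = 1.2159 + 1.8879 + 1.9293 + 2.9955 = 8.029

8.029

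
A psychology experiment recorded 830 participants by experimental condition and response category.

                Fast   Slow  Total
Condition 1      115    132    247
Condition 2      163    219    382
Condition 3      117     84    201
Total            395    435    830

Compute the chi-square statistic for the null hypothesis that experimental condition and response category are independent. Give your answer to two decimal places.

Grand total N = 830.
Expected counts (row total × column total / N):
  Condition 1, Fast: 247×395/830 = 117.548
  Condition 1, Slow: 247×435/830 = 129.452
  Condition 2, Fast: 382×395/830 = 181.795
  Condition 2, Slow: 382×435/830 = 200.205
  Condition 3, Fast: 201×395/830 = 95.657
  Condition 3, Slow: 201×435/830 = 105.343
Contributions (O − E)²/E:
  (115 − 117.548)²/117.548 = 0.0552
  (132 − 129.452)²/129.452 = 0.0502
  (163 − 181.795)²/181.795 = 1.9431
  (219 − 200.205)²/200.205 = 1.7645
  (117 − 95.657)²/95.657 = 4.7621
  (84 − 105.343)²/105.343 = 4.3242
χ² = 0.0552 + 0.0502 + 1.9431 + 1.7645 + 4.7621 + 4.3242 = 12.90

12.90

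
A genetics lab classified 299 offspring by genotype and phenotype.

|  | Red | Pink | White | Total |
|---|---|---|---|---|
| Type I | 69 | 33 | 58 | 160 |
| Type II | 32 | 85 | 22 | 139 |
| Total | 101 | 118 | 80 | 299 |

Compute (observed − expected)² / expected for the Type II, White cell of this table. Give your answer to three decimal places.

6.205

Row total (Type II) = 139; column total (White) = 80; N = 299.
Expected count E = 139 × 80 / 299 = 37.1906.
Contribution = (O − E)²/E = (22 − 37.1906)² / 37.1906 = 6.205.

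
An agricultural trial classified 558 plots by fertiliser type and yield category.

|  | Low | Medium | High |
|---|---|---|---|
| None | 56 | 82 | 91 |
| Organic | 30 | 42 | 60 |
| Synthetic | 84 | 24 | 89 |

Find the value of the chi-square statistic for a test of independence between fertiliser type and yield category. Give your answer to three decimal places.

39.975

Row totals: 229, 132, 197. Column totals: 170, 148, 240. Grand total N = 558.
Expected counts (row total × column total / N):
  None, Low: 229×170/558 = 69.76703
  None, Medium: 229×148/558 = 60.73835
  None, High: 229×240/558 = 98.49462
  Organic, Low: 132×170/558 = 40.21505
  Organic, Medium: 132×148/558 = 35.01075
  Organic, High: 132×240/558 = 56.77419
  Synthetic, Low: 197×170/558 = 60.01792
  Synthetic, Medium: 197×148/558 = 52.25090
  Synthetic, High: 197×240/558 = 84.73118
Contributions (O − E)²/E:
  (56 − 69.76703)²/69.76703 = 2.7166
  (82 − 60.73835)²/60.73835 = 7.4427
  (91 − 98.49462)²/98.49462 = 0.5703
  (30 − 40.21505)²/40.21505 = 2.5947
  (42 − 35.01075)²/35.01075 = 1.3953
  (60 − 56.77419)²/56.77419 = 0.1833
  (84 − 60.01792)²/60.01792 = 9.5828
  (24 − 52.25090)²/52.25090 = 15.2746
  (89 − 84.73118)²/84.73118 = 0.2151
χ² = 2.7166 + 7.4427 + 0.5703 + 2.5947 + 1.3953 + 0.1833 + 9.5828 + 15.2746 + 0.2151 = 39.975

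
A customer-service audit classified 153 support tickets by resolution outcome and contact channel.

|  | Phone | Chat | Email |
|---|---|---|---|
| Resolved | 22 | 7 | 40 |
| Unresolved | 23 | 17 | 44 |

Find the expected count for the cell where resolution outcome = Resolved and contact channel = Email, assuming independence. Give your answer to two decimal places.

Row total (Resolved) = 69; column total (Email) = 84; grand total N = 153.
Expected count = (row total × column total) / N = 69 × 84 / 153 = 37.88.

37.88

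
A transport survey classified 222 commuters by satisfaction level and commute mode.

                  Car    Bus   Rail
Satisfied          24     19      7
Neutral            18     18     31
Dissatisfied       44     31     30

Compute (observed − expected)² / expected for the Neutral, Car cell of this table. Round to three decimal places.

2.438

Row total (Neutral) = 67; column total (Car) = 86; N = 222.
Expected count E = 67 × 86 / 222 = 25.95495.
Contribution = (O − E)²/E = (18 − 25.95495)² / 25.95495 = 2.438.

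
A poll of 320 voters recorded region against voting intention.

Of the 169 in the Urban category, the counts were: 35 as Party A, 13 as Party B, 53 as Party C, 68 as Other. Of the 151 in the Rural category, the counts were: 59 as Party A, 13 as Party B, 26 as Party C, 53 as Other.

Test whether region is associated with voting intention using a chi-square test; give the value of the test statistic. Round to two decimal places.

Row totals: 169, 151. Column totals: 94, 26, 79, 121. Grand total N = 320.
Expected counts (row total × column total / N):
  Urban, Party A: 169×94/320 = 49.644
  Urban, Party B: 169×26/320 = 13.731
  Urban, Party C: 169×79/320 = 41.722
  Urban, Other: 169×121/320 = 63.903
  Rural, Party A: 151×94/320 = 44.356
  Rural, Party B: 151×26/320 = 12.269
  Rural, Party C: 151×79/320 = 37.278
  Rural, Other: 151×121/320 = 57.097
Contributions (O − E)²/E:
  (35 − 49.644)²/49.644 = 4.3197
  (13 − 13.731)²/13.731 = 0.0389
  (53 − 41.722)²/41.722 = 3.0486
  (68 − 63.903)²/63.903 = 0.2627
  (59 − 44.356)²/44.356 = 4.8347
  (13 − 12.269)²/12.269 = 0.0436
  (26 − 37.278)²/37.278 = 3.4120
  (53 − 57.097)²/57.097 = 0.2940
χ² = 4.3197 + 0.0389 + 3.0486 + 0.2627 + 4.8347 + 0.0436 + 3.4120 + 0.2940 = 16.25

16.25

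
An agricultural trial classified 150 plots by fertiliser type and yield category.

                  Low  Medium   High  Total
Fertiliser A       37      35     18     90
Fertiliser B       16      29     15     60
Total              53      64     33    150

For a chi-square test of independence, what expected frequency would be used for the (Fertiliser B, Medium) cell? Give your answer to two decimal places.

25.60

Row total (Fertiliser B) = 60; column total (Medium) = 64; grand total N = 150.
Expected count = (row total × column total) / N = 60 × 64 / 150 = 25.60.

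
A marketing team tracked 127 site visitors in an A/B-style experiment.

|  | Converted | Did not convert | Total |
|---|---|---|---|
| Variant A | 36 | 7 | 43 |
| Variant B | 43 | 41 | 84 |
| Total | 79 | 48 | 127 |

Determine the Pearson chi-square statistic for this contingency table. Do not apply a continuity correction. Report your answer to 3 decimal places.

12.802

Grand total N = 127.
Expected counts (row total × column total / N):
  Variant A, Converted: 43×79/127 = 26.7480
  Variant A, Did not convert: 43×48/127 = 16.2520
  Variant B, Converted: 84×79/127 = 52.2520
  Variant B, Did not convert: 84×48/127 = 31.7480
Contributions (O − E)²/E:
  (36 − 26.7480)²/26.7480 = 3.2002
  (7 − 16.2520)²/16.2520 = 5.2670
  (43 − 52.2520)²/52.2520 = 1.6382
  (41 − 31.7480)²/31.7480 = 2.6962
χ² = 3.2002 + 5.2670 + 1.6382 + 2.6962 = 12.802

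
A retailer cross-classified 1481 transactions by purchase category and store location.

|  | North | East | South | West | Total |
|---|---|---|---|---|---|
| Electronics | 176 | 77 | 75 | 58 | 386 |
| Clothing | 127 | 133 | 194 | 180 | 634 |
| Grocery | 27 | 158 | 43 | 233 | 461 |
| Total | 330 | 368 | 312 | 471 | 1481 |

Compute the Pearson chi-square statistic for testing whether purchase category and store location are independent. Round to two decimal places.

320.83

Grand total N = 1481.
Expected counts (row total × column total / N):
  Electronics, North: 386×330/1481 = 86.009
  Electronics, East: 386×368/1481 = 95.914
  Electronics, South: 386×312/1481 = 81.318
  Electronics, West: 386×471/1481 = 122.759
  Clothing, North: 634×330/1481 = 141.269
  Clothing, East: 634×368/1481 = 157.537
  Clothing, South: 634×312/1481 = 133.564
  Clothing, West: 634×471/1481 = 201.630
  Grocery, North: 461×330/1481 = 102.721
  Grocery, East: 461×368/1481 = 114.550
  Grocery, South: 461×312/1481 = 97.118
  Grocery, West: 461×471/1481 = 146.611
Contributions (O − E)²/E:
  (176 − 86.009)²/86.009 = 94.1574
  (77 − 95.914)²/95.914 = 3.7298
  (75 − 81.318)²/81.318 = 0.4909
  (58 − 122.759)²/122.759 = 34.1623
  (127 − 141.269)²/141.269 = 1.4413
  (133 − 157.537)²/157.537 = 3.8217
  (194 − 133.564)²/133.564 = 27.3465
  (180 − 201.630)²/201.630 = 2.3204
  (27 − 102.721)²/102.721 = 55.8179
  (158 − 114.550)²/114.550 = 16.4810
  (43 − 97.118)²/97.118 = 30.1567
  (233 − 146.611)²/146.611 = 50.9038
χ² = 94.1574 + 3.7298 + 0.4909 + 34.1623 + 1.4413 + 3.8217 + 27.3465 + 2.3204 + 55.8179 + 16.4810 + 30.1567 + 50.9038 = 320.83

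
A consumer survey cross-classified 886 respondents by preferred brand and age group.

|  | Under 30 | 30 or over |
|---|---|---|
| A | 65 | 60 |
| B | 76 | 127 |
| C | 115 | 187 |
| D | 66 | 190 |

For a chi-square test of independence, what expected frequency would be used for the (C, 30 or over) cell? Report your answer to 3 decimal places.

Row total (C) = 302; column total (30 or over) = 564; grand total N = 886.
Expected count = (row total × column total) / N = 302 × 564 / 886 = 192.244.

192.244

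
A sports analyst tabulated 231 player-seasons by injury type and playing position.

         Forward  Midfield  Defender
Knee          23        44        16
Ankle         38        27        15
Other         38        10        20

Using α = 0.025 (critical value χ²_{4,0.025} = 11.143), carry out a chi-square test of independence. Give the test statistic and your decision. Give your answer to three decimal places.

25.592; reject H₀

Row totals: 83, 80, 68. Column totals: 99, 81, 51. Grand total N = 231.
Expected counts (row total × column total / N):
  Knee, Forward: 83×99/231 = 35.5714
  Knee, Midfield: 83×81/231 = 29.1039
  Knee, Defender: 83×51/231 = 18.3247
  Ankle, Forward: 80×99/231 = 34.2857
  Ankle, Midfield: 80×81/231 = 28.0519
  Ankle, Defender: 80×51/231 = 17.6623
  Other, Forward: 68×99/231 = 29.1429
  Other, Midfield: 68×81/231 = 23.8442
  Other, Defender: 68×51/231 = 15.0130
Contributions (O − E)²/E:
  (23 − 35.5714)²/35.5714 = 4.4429
  (44 − 29.1039)²/29.1039 = 7.6242
  (16 − 18.3247)²/18.3247 = 0.2949
  (38 − 34.2857)²/34.2857 = 0.4024
  (27 − 28.0519)²/28.0519 = 0.0394
  (15 − 17.6623)²/17.6623 = 0.4013
  (38 − 29.1429)²/29.1429 = 2.6918
  (10 − 23.8442)²/23.8442 = 8.0381
  (20 − 15.0130)²/15.0130 = 1.6566
χ² = 4.4429 + 7.6242 + 0.2949 + 0.4024 + 0.0394 + 0.4013 + 2.6918 + 8.0381 + 1.6566 = 25.592
df = (3−1)(3−1) = 4. Since 25.592 > 11.143, reject the null hypothesis of independence at α = 0.025.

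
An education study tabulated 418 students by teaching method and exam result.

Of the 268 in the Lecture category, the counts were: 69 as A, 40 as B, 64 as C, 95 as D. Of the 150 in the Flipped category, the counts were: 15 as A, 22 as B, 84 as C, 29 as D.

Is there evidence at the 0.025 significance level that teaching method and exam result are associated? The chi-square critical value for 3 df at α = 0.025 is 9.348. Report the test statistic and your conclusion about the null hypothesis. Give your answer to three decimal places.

48.311; reject H₀

Row totals: 268, 150. Column totals: 84, 62, 148, 124. Grand total N = 418.
Expected counts (row total × column total / N):
  Lecture, A: 268×84/418 = 53.85646
  Lecture, B: 268×62/418 = 39.75120
  Lecture, C: 268×148/418 = 94.88995
  Lecture, D: 268×124/418 = 79.50239
  Flipped, A: 150×84/418 = 30.14354
  Flipped, B: 150×62/418 = 22.24880
  Flipped, C: 150×148/418 = 53.11005
  Flipped, D: 150×124/418 = 44.49761
Contributions (O − E)²/E:
  (69 − 53.85646)²/53.85646 = 4.2581
  (40 − 39.75120)²/39.75120 = 0.0016
  (64 − 94.88995)²/94.88995 = 10.0557
  (95 − 79.50239)²/79.50239 = 3.0210
  (15 − 30.14354)²/30.14354 = 7.6078
  (22 − 22.24880)²/22.24880 = 0.0028
  (84 − 53.11005)²/53.11005 = 17.9663
  (29 − 44.49761)²/44.49761 = 5.3975
χ² = 4.2581 + 0.0016 + 10.0557 + 3.0210 + 7.6078 + 0.0028 + 17.9663 + 5.3975 = 48.311
df = (2−1)(4−1) = 3. Since 48.311 > 9.348, reject the null hypothesis of independence at α = 0.025.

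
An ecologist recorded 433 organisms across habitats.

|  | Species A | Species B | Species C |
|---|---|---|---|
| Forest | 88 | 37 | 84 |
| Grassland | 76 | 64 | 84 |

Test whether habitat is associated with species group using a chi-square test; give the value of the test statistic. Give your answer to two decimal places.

7.59

Row totals: 209, 224. Column totals: 164, 101, 168. Grand total N = 433.
Expected counts (row total × column total / N):
  Forest, Species A: 209×164/433 = 79.159
  Forest, Species B: 209×101/433 = 48.751
  Forest, Species C: 209×168/433 = 81.090
  Grassland, Species A: 224×164/433 = 84.841
  Grassland, Species B: 224×101/433 = 52.249
  Grassland, Species C: 224×168/433 = 86.910
Contributions (O − E)²/E:
  (88 − 79.159)²/79.159 = 0.9874
  (37 − 48.751)²/48.751 = 2.8325
  (84 − 81.090)²/81.090 = 0.1044
  (76 − 84.841)²/84.841 = 0.9213
  (64 − 52.249)²/52.249 = 2.6428
  (84 − 86.910)²/86.910 = 0.0974
χ² = 0.9874 + 2.8325 + 0.1044 + 0.9213 + 2.6428 + 0.0974 = 7.59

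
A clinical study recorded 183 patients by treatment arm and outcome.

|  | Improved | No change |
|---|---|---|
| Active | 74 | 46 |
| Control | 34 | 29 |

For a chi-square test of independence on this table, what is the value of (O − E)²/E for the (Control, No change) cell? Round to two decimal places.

Row total (Control) = 63; column total (No change) = 75; N = 183.
Expected count E = 63 × 75 / 183 = 25.820.
Contribution = (O − E)²/E = (29 − 25.820)² / 25.820 = 0.39.

0.39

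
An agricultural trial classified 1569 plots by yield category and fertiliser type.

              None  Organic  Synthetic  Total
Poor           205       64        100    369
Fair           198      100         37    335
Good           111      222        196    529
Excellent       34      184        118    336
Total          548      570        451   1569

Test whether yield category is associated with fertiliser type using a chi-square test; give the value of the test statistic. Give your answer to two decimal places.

320.52

Grand total N = 1569.
Expected counts (row total × column total / N):
  Poor, None: 369×548/1569 = 128.880
  Poor, Organic: 369×570/1569 = 134.054
  Poor, Synthetic: 369×451/1569 = 106.067
  Fair, None: 335×548/1569 = 117.004
  Fair, Organic: 335×570/1569 = 121.702
  Fair, Synthetic: 335×451/1569 = 96.294
  Good, None: 529×548/1569 = 184.762
  Good, Organic: 529×570/1569 = 192.180
  Good, Synthetic: 529×451/1569 = 152.058
  Excellent, None: 336×548/1569 = 117.354
  Excellent, Organic: 336×570/1569 = 122.065
  Excellent, Synthetic: 336×451/1569 = 96.581
Contributions (O − E)²/E:
  (205 − 128.880)²/128.880 = 44.9585
  (64 − 134.054)²/134.054 = 36.6089
  (100 − 106.067)²/106.067 = 0.3470
  (198 − 117.004)²/117.004 = 56.0695
  (100 − 121.702)²/121.702 = 3.8699
  (37 − 96.294)²/96.294 = 36.5109
  (111 − 184.762)²/184.762 = 29.4478
  (222 − 192.180)²/192.180 = 4.6271
  (196 − 152.058)²/152.058 = 12.6984
  (34 − 117.354)²/117.354 = 59.2045
  (184 − 122.065)²/122.065 = 31.4254
  (118 − 96.581)²/96.581 = 4.7501
χ² = 44.9585 + 36.6089 + 0.3470 + 56.0695 + 3.8699 + 36.5109 + 29.4478 + 4.6271 + 12.6984 + 59.2045 + 31.4254 + 4.7501 = 320.52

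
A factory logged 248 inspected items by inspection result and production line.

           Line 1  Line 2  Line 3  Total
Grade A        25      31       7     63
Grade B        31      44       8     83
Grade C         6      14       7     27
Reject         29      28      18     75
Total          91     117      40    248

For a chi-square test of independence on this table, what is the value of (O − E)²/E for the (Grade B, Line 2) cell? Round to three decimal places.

0.599

Row total (Grade B) = 83; column total (Line 2) = 117; N = 248.
Expected count E = 83 × 117 / 248 = 39.1573.
Contribution = (O − E)²/E = (44 − 39.1573)² / 39.1573 = 0.599.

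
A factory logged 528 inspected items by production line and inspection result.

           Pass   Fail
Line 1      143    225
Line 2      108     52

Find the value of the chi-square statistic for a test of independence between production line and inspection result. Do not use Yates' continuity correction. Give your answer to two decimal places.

36.68

Row totals: 368, 160. Column totals: 251, 277. Grand total N = 528.
Expected counts (row total × column total / N):
  Line 1, Pass: 368×251/528 = 174.939
  Line 1, Fail: 368×277/528 = 193.061
  Line 2, Pass: 160×251/528 = 76.061
  Line 2, Fail: 160×277/528 = 83.939
Contributions (O − E)²/E:
  (143 − 174.939)²/174.939 = 5.8312
  (225 − 193.061)²/193.061 = 5.2838
  (108 − 76.061)²/76.061 = 13.4116
  (52 − 83.939)²/83.939 = 12.1529
χ² = 5.8312 + 5.2838 + 13.4116 + 12.1529 = 36.68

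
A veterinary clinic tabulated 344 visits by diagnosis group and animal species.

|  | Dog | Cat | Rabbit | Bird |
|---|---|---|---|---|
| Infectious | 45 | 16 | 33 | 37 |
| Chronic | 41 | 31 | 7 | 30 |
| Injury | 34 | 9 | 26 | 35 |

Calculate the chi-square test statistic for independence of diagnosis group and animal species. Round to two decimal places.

Row totals: 131, 109, 104. Column totals: 120, 56, 66, 102. Grand total N = 344.
Expected counts (row total × column total / N):
  Infectious, Dog: 131×120/344 = 45.698
  Infectious, Cat: 131×56/344 = 21.326
  Infectious, Rabbit: 131×66/344 = 25.134
  Infectious, Bird: 131×102/344 = 38.843
  Chronic, Dog: 109×120/344 = 38.023
  Chronic, Cat: 109×56/344 = 17.744
  Chronic, Rabbit: 109×66/344 = 20.913
  Chronic, Bird: 109×102/344 = 32.320
  Injury, Dog: 104×120/344 = 36.279
  Injury, Cat: 104×56/344 = 16.930
  Injury, Rabbit: 104×66/344 = 19.953
  Injury, Bird: 104×102/344 = 30.837
Contributions (O − E)²/E:
  (45 − 45.698)²/45.698 = 0.0107
  (16 − 21.326)²/21.326 = 1.3301
  (33 − 25.134)²/25.134 = 2.4618
  (37 − 38.843)²/38.843 = 0.0874
  (41 − 38.023)²/38.023 = 0.2331
  (31 − 17.744)²/17.744 = 9.9032
  (7 − 20.913)²/20.913 = 9.2560
  (30 − 32.320)²/32.320 = 0.1665
  (34 − 36.279)²/36.279 = 0.1432
  (9 − 16.930)²/16.930 = 3.7144
  (26 − 19.953)²/19.953 = 1.8326
  (35 − 30.837)²/30.837 = 0.5620
χ² = 0.0107 + 1.3301 + 2.4618 + 0.0874 + 0.2331 + 9.9032 + 9.2560 + 0.1665 + 0.1432 + 3.7144 + 1.8326 + 0.5620 = 29.70

29.70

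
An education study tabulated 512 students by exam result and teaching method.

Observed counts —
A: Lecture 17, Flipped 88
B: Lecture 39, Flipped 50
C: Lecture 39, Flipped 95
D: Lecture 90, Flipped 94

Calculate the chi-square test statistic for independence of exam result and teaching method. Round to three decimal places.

36.266

Row totals: 105, 89, 134, 184. Column totals: 185, 327. Grand total N = 512.
Expected counts (row total × column total / N):
  A, Lecture: 105×185/512 = 37.93945
  A, Flipped: 105×327/512 = 67.06055
  B, Lecture: 89×185/512 = 32.15820
  B, Flipped: 89×327/512 = 56.84180
  C, Lecture: 134×185/512 = 48.41797
  C, Flipped: 134×327/512 = 85.58203
  D, Lecture: 184×185/512 = 66.48438
  D, Flipped: 184×327/512 = 117.51562
Contributions (O − E)²/E:
  (17 − 37.93945)²/37.93945 = 11.5569
  (88 − 67.06055)²/67.06055 = 6.5383
  (39 − 32.15820)²/32.15820 = 1.4556
  (50 − 56.84180)²/56.84180 = 0.8235
  (39 − 48.41797)²/48.41797 = 1.8319
  (95 − 85.58203)²/85.58203 = 1.0364
  (90 − 66.48438)²/66.48438 = 8.3175
  (94 − 117.51562)²/117.51562 = 4.7056
χ² = 11.5569 + 6.5383 + 1.4556 + 0.8235 + 1.8319 + 1.0364 + 8.3175 + 4.7056 = 36.266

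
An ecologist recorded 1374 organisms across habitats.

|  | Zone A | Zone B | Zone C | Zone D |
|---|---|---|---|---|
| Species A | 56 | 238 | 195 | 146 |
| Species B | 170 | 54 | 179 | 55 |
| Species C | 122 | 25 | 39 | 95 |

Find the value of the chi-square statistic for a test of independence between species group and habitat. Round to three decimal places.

313.183

Row totals: 635, 458, 281. Column totals: 348, 317, 413, 296. Grand total N = 1374.
Expected counts (row total × column total / N):
  Species A, Zone A: 635×348/1374 = 160.8297
  Species A, Zone B: 635×317/1374 = 146.5029
  Species A, Zone C: 635×413/1374 = 190.8697
  Species A, Zone D: 635×296/1374 = 136.7977
  Species B, Zone A: 458×348/1374 = 116.0000
  Species B, Zone B: 458×317/1374 = 105.6667
  Species B, Zone C: 458×413/1374 = 137.6667
  Species B, Zone D: 458×296/1374 = 98.6667
  Species C, Zone A: 281×348/1374 = 71.1703
  Species C, Zone B: 281×317/1374 = 64.8304
  Species C, Zone C: 281×413/1374 = 84.4636
  Species C, Zone D: 281×296/1374 = 60.5357
Contributions (O − E)²/E:
  (56 − 160.8297)²/160.8297 = 68.3286
  (238 − 146.5029)²/146.5029 = 57.1437
  (195 − 190.8697)²/190.8697 = 0.0894
  (146 − 136.7977)²/136.7977 = 0.6190
  (170 − 116.0000)²/116.0000 = 25.1379
  (54 − 105.6667)²/105.6667 = 25.2629
  (179 − 137.6667)²/137.6667 = 12.4100
  (55 − 98.6667)²/98.6667 = 19.3255
  (122 − 71.1703)²/71.1703 = 36.3025
  (25 − 64.8304)²/64.8304 = 24.4709
  (39 − 84.4636)²/84.4636 = 24.4714
  (95 − 60.5357)²/60.5357 = 19.6213
χ² = 68.3286 + 57.1437 + 0.0894 + 0.6190 + 25.1379 + 25.2629 + 12.4100 + 19.3255 + 36.3025 + 24.4709 + 24.4714 + 19.6213 = 313.183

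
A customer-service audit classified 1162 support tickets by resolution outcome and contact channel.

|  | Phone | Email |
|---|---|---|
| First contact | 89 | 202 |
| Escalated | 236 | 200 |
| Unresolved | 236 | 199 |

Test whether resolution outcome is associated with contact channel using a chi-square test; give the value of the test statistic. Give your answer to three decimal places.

Row totals: 291, 436, 435. Column totals: 561, 601. Grand total N = 1162.
Expected counts (row total × column total / N):
  First contact, Phone: 291×561/1162 = 140.4914
  First contact, Email: 291×601/1162 = 150.5086
  Escalated, Phone: 436×561/1162 = 210.4957
  Escalated, Email: 436×601/1162 = 225.5043
  Unresolved, Phone: 435×561/1162 = 210.0129
  Unresolved, Email: 435×601/1162 = 224.9871
Contributions (O − E)²/E:
  (89 − 140.4914)²/140.4914 = 18.8721
  (202 − 150.5086)²/150.5086 = 17.6160
  (236 − 210.4957)²/210.4957 = 3.0902
  (200 − 225.5043)²/225.5043 = 2.8845
  (236 − 210.0129)²/210.0129 = 3.2157
  (199 − 224.9871)²/224.9871 = 3.0016
χ² = 18.8721 + 17.6160 + 3.0902 + 2.8845 + 3.2157 + 3.0016 = 48.680

48.680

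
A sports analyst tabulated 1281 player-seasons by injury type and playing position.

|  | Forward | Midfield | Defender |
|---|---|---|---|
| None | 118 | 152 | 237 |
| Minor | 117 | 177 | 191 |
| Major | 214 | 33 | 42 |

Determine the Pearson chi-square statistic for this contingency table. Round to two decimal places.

Row totals: 507, 485, 289. Column totals: 449, 362, 470. Grand total N = 1281.
Expected counts (row total × column total / N):
  None, Forward: 507×449/1281 = 177.707
  None, Midfield: 507×362/1281 = 143.274
  None, Defender: 507×470/1281 = 186.019
  Minor, Forward: 485×449/1281 = 169.996
  Minor, Midfield: 485×362/1281 = 137.057
  Minor, Defender: 485×470/1281 = 177.947
  Major, Forward: 289×449/1281 = 101.297
  Major, Midfield: 289×362/1281 = 81.669
  Major, Defender: 289×470/1281 = 106.034
Contributions (O − E)²/E:
  (118 − 177.707)²/177.707 = 20.0607
  (152 − 143.274)²/143.274 = 0.5315
  (237 − 186.019)²/186.019 = 13.9720
  (117 − 169.996)²/169.996 = 16.5214
  (177 − 137.057)²/137.057 = 11.6407
  (191 − 177.947)²/177.947 = 0.9575
  (214 − 101.297)²/101.297 = 125.3933
  (33 − 81.669)²/81.669 = 29.0033
  (42 − 106.034)²/106.034 = 38.6702
χ² = 20.0607 + 0.5315 + 13.9720 + 16.5214 + 11.6407 + 0.9575 + 125.3933 + 29.0033 + 38.6702 = 256.75

256.75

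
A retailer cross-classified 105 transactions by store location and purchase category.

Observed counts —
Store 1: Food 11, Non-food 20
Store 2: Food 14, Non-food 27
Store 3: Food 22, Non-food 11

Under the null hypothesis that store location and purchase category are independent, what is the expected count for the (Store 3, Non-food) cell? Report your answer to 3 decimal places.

Row total (Store 3) = 33; column total (Non-food) = 58; grand total N = 105.
Expected count = (row total × column total) / N = 33 × 58 / 105 = 18.229.

18.229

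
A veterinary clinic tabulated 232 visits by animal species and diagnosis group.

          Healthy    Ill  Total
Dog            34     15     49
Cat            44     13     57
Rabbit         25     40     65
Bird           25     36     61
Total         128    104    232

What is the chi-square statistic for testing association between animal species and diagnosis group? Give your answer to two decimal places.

27.48

Grand total N = 232.
Expected counts (row total × column total / N):
  Dog, Healthy: 49×128/232 = 27.034
  Dog, Ill: 49×104/232 = 21.966
  Cat, Healthy: 57×128/232 = 31.448
  Cat, Ill: 57×104/232 = 25.552
  Rabbit, Healthy: 65×128/232 = 35.862
  Rabbit, Ill: 65×104/232 = 29.138
  Bird, Healthy: 61×128/232 = 33.655
  Bird, Ill: 61×104/232 = 27.345
Contributions (O − E)²/E:
  (34 − 27.034)²/27.034 = 1.7950
  (15 − 21.966)²/21.966 = 2.2091
  (44 − 31.448)²/31.448 = 5.0099
  (13 − 25.552)²/25.552 = 6.1660
  (25 − 35.862)²/35.862 = 3.2899
  (40 − 29.138)²/29.138 = 4.0491
  (25 − 33.655)²/33.655 = 2.2258
  (36 − 27.345)²/27.345 = 2.7394
χ² = 1.7950 + 2.2091 + 5.0099 + 6.1660 + 3.2899 + 4.0491 + 2.2258 + 2.7394 = 27.48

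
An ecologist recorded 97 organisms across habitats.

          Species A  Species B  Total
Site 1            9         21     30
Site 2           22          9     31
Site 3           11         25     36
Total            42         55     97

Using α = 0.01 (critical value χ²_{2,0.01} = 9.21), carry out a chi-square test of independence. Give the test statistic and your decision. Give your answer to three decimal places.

14.209; reject H₀

Grand total N = 97.
Expected counts (row total × column total / N):
  Site 1, Species A: 30×42/97 = 12.9897
  Site 1, Species B: 30×55/97 = 17.0103
  Site 2, Species A: 31×42/97 = 13.4227
  Site 2, Species B: 31×55/97 = 17.5773
  Site 3, Species A: 36×42/97 = 15.5876
  Site 3, Species B: 36×55/97 = 20.4124
Contributions (O − E)²/E:
  (9 − 12.9897)²/12.9897 = 1.2254
  (21 − 17.0103)²/17.0103 = 0.9358
  (22 − 13.4227)²/13.4227 = 5.4810
  (9 − 17.5773)²/17.5773 = 4.1855
  (11 − 15.5876)²/15.5876 = 1.3502
  (25 − 20.4124)²/20.4124 = 1.0310
χ² = 1.2254 + 0.9358 + 5.4810 + 4.1855 + 1.3502 + 1.0310 = 14.209
df = (3−1)(2−1) = 2. Since 14.209 > 9.21, reject the null hypothesis of independence at α = 0.01.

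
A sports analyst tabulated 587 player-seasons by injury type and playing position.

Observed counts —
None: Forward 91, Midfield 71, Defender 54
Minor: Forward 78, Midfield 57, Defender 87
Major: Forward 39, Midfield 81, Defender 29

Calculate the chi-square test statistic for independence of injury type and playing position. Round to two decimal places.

41.50

Row totals: 216, 222, 149. Column totals: 208, 209, 170. Grand total N = 587.
Expected counts (row total × column total / N):
  None, Forward: 216×208/587 = 76.538
  None, Midfield: 216×209/587 = 76.906
  None, Defender: 216×170/587 = 62.555
  Minor, Forward: 222×208/587 = 78.664
  Minor, Midfield: 222×209/587 = 79.043
  Minor, Defender: 222×170/587 = 64.293
  Major, Forward: 149×208/587 = 52.797
  Major, Midfield: 149×209/587 = 53.051
  Major, Defender: 149×170/587 = 43.152
Contributions (O − E)²/E:
  (91 − 76.538)²/76.538 = 2.7326
  (71 − 76.906)²/76.906 = 0.4536
  (54 − 62.555)²/62.555 = 1.1700
  (78 − 78.664)²/78.664 = 0.0056
  (57 − 79.043)²/79.043 = 6.1472
  (87 − 64.293)²/64.293 = 8.0197
  (39 − 52.797)²/52.797 = 3.6055
  (81 − 53.051)²/53.051 = 14.7244
  (29 − 43.152)²/43.152 = 4.6412
χ² = 2.7326 + 0.4536 + 1.1700 + 0.0056 + 6.1472 + 8.0197 + 3.6055 + 14.7244 + 4.6412 = 41.50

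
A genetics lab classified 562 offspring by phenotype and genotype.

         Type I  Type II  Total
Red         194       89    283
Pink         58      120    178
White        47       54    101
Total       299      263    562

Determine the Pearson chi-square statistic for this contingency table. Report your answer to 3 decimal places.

58.974

Grand total N = 562.
Expected counts (row total × column total / N):
  Red, Type I: 283×299/562 = 150.5641
  Red, Type II: 283×263/562 = 132.4359
  Pink, Type I: 178×299/562 = 94.7011
  Pink, Type II: 178×263/562 = 83.2989
  White, Type I: 101×299/562 = 53.7349
  White, Type II: 101×263/562 = 47.2651
Contributions (O − E)²/E:
  (194 − 150.5641)²/150.5641 = 12.5307
  (89 − 132.4359)²/132.4359 = 14.2460
  (58 − 94.7011)²/94.7011 = 14.2234
  (120 − 83.2989)²/83.2989 = 16.1703
  (47 − 53.7349)²/53.7349 = 0.8441
  (54 − 47.2651)²/47.2651 = 0.9597
χ² = 12.5307 + 14.2460 + 14.2234 + 16.1703 + 0.8441 + 0.9597 = 58.974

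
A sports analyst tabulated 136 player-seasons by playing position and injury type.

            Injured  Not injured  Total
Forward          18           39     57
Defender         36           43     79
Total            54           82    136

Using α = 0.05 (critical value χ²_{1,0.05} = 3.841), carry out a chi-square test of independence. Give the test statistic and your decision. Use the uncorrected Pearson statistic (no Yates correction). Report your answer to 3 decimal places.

Grand total N = 136.
Expected counts (row total × column total / N):
  Forward, Injured: 57×54/136 = 22.6324
  Forward, Not injured: 57×82/136 = 34.3676
  Defender, Injured: 79×54/136 = 31.3676
  Defender, Not injured: 79×82/136 = 47.6324
Contributions (O − E)²/E:
  (18 − 22.6324)²/22.6324 = 0.9482
  (39 − 34.3676)²/34.3676 = 0.6244
  (36 − 31.3676)²/31.3676 = 0.6841
  (43 − 47.6324)²/47.6324 = 0.4505
χ² = 0.9482 + 0.6244 + 0.6841 + 0.4505 = 2.707
df = (2−1)(2−1) = 1. Since 2.707 < 3.841, fail to reject the null hypothesis of independence at α = 0.05.

2.707; fail to reject H₀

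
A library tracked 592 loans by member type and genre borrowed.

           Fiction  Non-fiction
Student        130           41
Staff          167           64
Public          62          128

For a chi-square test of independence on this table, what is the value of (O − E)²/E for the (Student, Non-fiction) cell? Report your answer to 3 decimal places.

Row total (Student) = 171; column total (Non-fiction) = 233; N = 592.
Expected count E = 171 × 233 / 592 = 67.3024.
Contribution = (O − E)²/E = (41 − 67.3024)² / 67.3024 = 10.279.

10.279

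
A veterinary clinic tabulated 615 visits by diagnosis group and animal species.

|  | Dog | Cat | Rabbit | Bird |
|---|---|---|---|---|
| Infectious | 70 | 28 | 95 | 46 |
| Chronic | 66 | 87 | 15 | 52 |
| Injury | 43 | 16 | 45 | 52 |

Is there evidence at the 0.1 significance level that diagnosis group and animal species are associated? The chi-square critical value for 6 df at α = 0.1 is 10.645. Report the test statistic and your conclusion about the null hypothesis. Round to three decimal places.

111.961; reject H₀

Row totals: 239, 220, 156. Column totals: 179, 131, 155, 150. Grand total N = 615.
Expected counts (row total × column total / N):
  Infectious, Dog: 239×179/615 = 69.5626
  Infectious, Cat: 239×131/615 = 50.9089
  Infectious, Rabbit: 239×155/615 = 60.2358
  Infectious, Bird: 239×150/615 = 58.2927
  Chronic, Dog: 220×179/615 = 64.0325
  Chronic, Cat: 220×131/615 = 46.8618
  Chronic, Rabbit: 220×155/615 = 55.4472
  Chronic, Bird: 220×150/615 = 53.6585
  Injury, Dog: 156×179/615 = 45.4049
  Injury, Cat: 156×131/615 = 33.2293
  Injury, Rabbit: 156×155/615 = 39.3171
  Injury, Bird: 156×150/615 = 38.0488
Contributions (O − E)²/E:
  (70 − 69.5626)²/69.5626 = 0.0028
  (28 − 50.9089)²/50.9089 = 10.3090
  (95 − 60.2358)²/60.2358 = 20.0636
  (46 − 58.2927)²/58.2927 = 2.5923
  (66 − 64.0325)²/64.0325 = 0.0605
  (87 − 46.8618)²/46.8618 = 34.3793
  (15 − 55.4472)²/55.4472 = 29.5051
  (52 − 53.6585)²/53.6585 = 0.0513
  (43 − 45.4049)²/45.4049 = 0.1274
  (16 − 33.2293)²/33.2293 = 8.9333
  (45 − 39.3171)²/39.3171 = 0.8214
  (52 − 38.0488)²/38.0488 = 5.1154
χ² = 0.0028 + 10.3090 + 20.0636 + 2.5923 + 0.0605 + 34.3793 + 29.5051 + 0.0513 + 0.1274 + 8.9333 + 0.8214 + 5.1154 = 111.961
df = (3−1)(4−1) = 6. Since 111.961 > 10.645, reject the null hypothesis of independence at α = 0.1.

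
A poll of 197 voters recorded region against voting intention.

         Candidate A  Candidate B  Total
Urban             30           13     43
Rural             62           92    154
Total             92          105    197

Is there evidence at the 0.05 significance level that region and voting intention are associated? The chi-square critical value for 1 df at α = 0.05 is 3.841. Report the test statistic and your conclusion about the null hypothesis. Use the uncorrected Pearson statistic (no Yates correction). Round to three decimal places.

11.758; reject H₀

Grand total N = 197.
Expected counts (row total × column total / N):
  Urban, Candidate A: 43×92/197 = 20.08122
  Urban, Candidate B: 43×105/197 = 22.91878
  Rural, Candidate A: 154×92/197 = 71.91878
  Rural, Candidate B: 154×105/197 = 82.08122
Contributions (O − E)²/E:
  (30 − 20.08122)²/20.08122 = 4.8992
  (13 − 22.91878)²/22.91878 = 4.2926
  (62 − 71.91878)²/71.91878 = 1.3680
  (92 − 82.08122)²/82.08122 = 1.1986
χ² = 4.8992 + 4.2926 + 1.3680 + 1.1986 = 11.758
df = (2−1)(2−1) = 1. Since 11.758 > 3.841, reject the null hypothesis of independence at α = 0.05.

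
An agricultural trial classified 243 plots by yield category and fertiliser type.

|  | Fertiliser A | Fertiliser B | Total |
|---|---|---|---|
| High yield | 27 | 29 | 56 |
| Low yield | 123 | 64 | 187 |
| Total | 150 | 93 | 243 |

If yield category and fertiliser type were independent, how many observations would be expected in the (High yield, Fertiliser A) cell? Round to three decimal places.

Row total (High yield) = 56; column total (Fertiliser A) = 150; grand total N = 243.
Expected count = (row total × column total) / N = 56 × 150 / 243 = 34.568.

34.568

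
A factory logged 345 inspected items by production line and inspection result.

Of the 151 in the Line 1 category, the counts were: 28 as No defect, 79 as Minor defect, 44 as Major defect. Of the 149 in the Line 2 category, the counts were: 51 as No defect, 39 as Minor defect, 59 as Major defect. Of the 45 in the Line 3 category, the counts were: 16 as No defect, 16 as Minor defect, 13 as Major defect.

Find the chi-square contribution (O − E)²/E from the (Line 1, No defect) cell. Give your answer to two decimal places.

4.44

Row total (Line 1) = 151; column total (No defect) = 95; N = 345.
Expected count E = 151 × 95 / 345 = 41.5797.
Contribution = (O − E)²/E = (28 − 41.5797)² / 41.5797 = 4.44.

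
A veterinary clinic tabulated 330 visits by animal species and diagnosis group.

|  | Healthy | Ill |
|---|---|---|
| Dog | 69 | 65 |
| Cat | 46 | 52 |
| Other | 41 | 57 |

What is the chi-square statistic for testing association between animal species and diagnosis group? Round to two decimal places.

2.12

Row totals: 134, 98, 98. Column totals: 156, 174. Grand total N = 330.
Expected counts (row total × column total / N):
  Dog, Healthy: 134×156/330 = 63.345
  Dog, Ill: 134×174/330 = 70.655
  Cat, Healthy: 98×156/330 = 46.327
  Cat, Ill: 98×174/330 = 51.673
  Other, Healthy: 98×156/330 = 46.327
  Other, Ill: 98×174/330 = 51.673
Contributions (O − E)²/E:
  (69 − 63.345)²/63.345 = 0.5048
  (65 − 70.655)²/70.655 = 0.4526
  (46 − 46.327)²/46.327 = 0.0023
  (52 − 51.673)²/51.673 = 0.0021
  (41 − 46.327)²/46.327 = 0.6125
  (57 − 51.673)²/51.673 = 0.5492
χ² = 0.5048 + 0.4526 + 0.0023 + 0.0021 + 0.6125 + 0.5492 = 2.12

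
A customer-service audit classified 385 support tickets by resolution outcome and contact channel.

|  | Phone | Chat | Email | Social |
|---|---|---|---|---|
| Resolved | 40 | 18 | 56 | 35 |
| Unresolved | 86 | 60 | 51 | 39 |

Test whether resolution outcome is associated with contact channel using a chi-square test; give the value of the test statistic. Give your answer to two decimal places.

Row totals: 149, 236. Column totals: 126, 78, 107, 74. Grand total N = 385.
Expected counts (row total × column total / N):
  Resolved, Phone: 149×126/385 = 48.7636
  Resolved, Chat: 149×78/385 = 30.1870
  Resolved, Email: 149×107/385 = 41.4104
  Resolved, Social: 149×74/385 = 28.6390
  Unresolved, Phone: 236×126/385 = 77.2364
  Unresolved, Chat: 236×78/385 = 47.8130
  Unresolved, Email: 236×107/385 = 65.5896
  Unresolved, Social: 236×74/385 = 45.3610
Contributions (O − E)²/E:
  (40 − 48.7636)²/48.7636 = 1.5750
  (18 − 30.1870)²/30.1870 = 4.9201
  (56 − 41.4104)²/41.4104 = 5.1402
  (35 − 28.6390)²/28.6390 = 1.4128
  (86 − 77.2364)²/77.2364 = 0.9944
  (60 − 47.8130)²/47.8130 = 3.1063
  (51 − 65.5896)²/65.5896 = 3.2453
  (39 − 45.3610)²/45.3610 = 0.8920
χ² = 1.5750 + 4.9201 + 5.1402 + 1.4128 + 0.9944 + 3.1063 + 3.2453 + 0.8920 = 21.29

21.29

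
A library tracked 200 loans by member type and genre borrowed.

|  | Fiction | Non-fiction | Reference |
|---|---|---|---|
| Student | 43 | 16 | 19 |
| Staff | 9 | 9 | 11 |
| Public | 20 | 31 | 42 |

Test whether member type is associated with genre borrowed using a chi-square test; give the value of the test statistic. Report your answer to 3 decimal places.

Row totals: 78, 29, 93. Column totals: 72, 56, 72. Grand total N = 200.
Expected counts (row total × column total / N):
  Student, Fiction: 78×72/200 = 28.0800
  Student, Non-fiction: 78×56/200 = 21.8400
  Student, Reference: 78×72/200 = 28.0800
  Staff, Fiction: 29×72/200 = 10.4400
  Staff, Non-fiction: 29×56/200 = 8.1200
  Staff, Reference: 29×72/200 = 10.4400
  Public, Fiction: 93×72/200 = 33.4800
  Public, Non-fiction: 93×56/200 = 26.0400
  Public, Reference: 93×72/200 = 33.4800
Contributions (O − E)²/E:
  (43 − 28.0800)²/28.0800 = 7.9276
  (16 − 21.8400)²/21.8400 = 1.5616
  (19 − 28.0800)²/28.0800 = 2.9361
  (9 − 10.4400)²/10.4400 = 0.1986
  (9 − 8.1200)²/8.1200 = 0.0954
  (11 − 10.4400)²/10.4400 = 0.0300
  (20 − 33.4800)²/33.4800 = 5.4274
  (31 − 26.0400)²/26.0400 = 0.9448
  (42 − 33.4800)²/33.4800 = 2.1682
χ² = 7.9276 + 1.5616 + 2.9361 + 0.1986 + 0.0954 + 0.0300 + 5.4274 + 0.9448 + 2.1682 = 21.290

21.290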